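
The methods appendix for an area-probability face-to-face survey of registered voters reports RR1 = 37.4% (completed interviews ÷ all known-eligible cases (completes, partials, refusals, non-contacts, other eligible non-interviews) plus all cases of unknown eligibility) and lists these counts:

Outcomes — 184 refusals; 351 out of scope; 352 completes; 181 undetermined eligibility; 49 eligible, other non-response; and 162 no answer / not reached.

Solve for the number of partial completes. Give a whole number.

RR1 = 352 / D = 0.374
D = 352 / 0.374 = 941.2
Other denominator terms total 928
partial completes = 941.2 − 928 ≈ 13

13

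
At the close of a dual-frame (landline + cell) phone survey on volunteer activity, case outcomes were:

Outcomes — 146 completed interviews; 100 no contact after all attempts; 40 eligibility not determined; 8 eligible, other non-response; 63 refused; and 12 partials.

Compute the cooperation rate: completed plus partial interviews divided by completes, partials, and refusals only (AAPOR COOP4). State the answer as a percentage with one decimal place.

71.5%

Top: 146 + 12 = 158
Base: 146 + 12 + 63 = 221
COOP4 = 158 / 221 = 0.7149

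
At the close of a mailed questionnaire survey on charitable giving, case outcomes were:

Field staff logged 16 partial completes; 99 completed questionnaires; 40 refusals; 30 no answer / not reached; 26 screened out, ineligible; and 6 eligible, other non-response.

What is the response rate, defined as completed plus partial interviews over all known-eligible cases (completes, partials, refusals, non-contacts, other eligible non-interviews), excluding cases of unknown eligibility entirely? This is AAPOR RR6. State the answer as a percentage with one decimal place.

60.2%

Top: 99 + 16 = 115
Denom: 99 + 16 + 40 + 30 + 6 = 191
RR6 = 115 / 191 = 0.6021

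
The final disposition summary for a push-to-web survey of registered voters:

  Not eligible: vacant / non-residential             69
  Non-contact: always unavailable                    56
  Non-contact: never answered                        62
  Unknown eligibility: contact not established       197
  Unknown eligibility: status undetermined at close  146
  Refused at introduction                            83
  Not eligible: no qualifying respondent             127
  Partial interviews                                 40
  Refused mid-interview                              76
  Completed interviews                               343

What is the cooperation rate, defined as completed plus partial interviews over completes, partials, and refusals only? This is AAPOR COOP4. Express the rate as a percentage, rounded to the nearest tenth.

Refused = 83 + 76 = 159
No answer / not reached = 62 + 56 = 118
Eligibility not determined = 197 + 146 = 343
Ineligible = 127 + 69 = 196
Top → 343 + 40 = 383
Denom → 343 + 40 + 159 = 542
COOP4 = 383 / 542 = 0.7066

70.7%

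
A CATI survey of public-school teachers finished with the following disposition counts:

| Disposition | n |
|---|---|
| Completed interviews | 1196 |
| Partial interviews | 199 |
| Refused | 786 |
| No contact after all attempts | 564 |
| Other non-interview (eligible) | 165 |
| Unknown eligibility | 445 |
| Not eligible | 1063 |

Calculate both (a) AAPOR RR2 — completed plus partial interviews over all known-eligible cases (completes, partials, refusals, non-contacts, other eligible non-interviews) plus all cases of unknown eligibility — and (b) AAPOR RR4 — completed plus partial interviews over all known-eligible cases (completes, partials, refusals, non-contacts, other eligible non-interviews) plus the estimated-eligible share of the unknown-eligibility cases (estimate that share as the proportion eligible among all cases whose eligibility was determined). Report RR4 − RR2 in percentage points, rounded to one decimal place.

Num: 1196 + 199 = 1395
Base: 1196 + 199 + 786 + 564 + 165 + 445 = 3355
RR2 = 1395 / 3355 = 0.4158
Eligible (known): 1196 + 199 + 786 + 564 + 165 = 2910
e = 2910 / (2910 + 1063) = 2910 / 3973 = 0.7324
Eligible share of unknowns: 0.7324 × 445 = 325.92
Base: 2910 + 325.92 = 3235.92
RR4 = 1395 / 3235.92 = 0.4311
Difference = 43.11 − 41.58 = 1.53 percentage points

1.5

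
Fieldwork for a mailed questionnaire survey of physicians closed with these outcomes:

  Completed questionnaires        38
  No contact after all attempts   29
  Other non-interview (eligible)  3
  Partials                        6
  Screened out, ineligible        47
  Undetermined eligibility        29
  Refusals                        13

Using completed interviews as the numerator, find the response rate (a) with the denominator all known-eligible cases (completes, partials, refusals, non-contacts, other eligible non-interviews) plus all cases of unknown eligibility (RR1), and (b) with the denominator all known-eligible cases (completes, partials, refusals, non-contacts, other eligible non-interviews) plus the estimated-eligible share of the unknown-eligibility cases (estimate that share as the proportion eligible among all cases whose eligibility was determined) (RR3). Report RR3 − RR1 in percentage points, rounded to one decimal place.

3.0

Numerator = 38
Denom = 38 + 6 + 13 + 29 + 3 + 29 = 118
RR1 = 38 / 118 = 0.3220
Known eligible = 38 + 6 + 13 + 29 + 3 = 89
e = 89 / (89 + 47) = 89 / 136 = 0.6544
Estimated eligible among unknowns = 0.6544 × 29 = 18.98
Denom = 89 + 18.98 = 107.98
RR3 = 38 / 107.98 = 0.3519
Difference = 35.19 − 32.20 = 2.99 percentage points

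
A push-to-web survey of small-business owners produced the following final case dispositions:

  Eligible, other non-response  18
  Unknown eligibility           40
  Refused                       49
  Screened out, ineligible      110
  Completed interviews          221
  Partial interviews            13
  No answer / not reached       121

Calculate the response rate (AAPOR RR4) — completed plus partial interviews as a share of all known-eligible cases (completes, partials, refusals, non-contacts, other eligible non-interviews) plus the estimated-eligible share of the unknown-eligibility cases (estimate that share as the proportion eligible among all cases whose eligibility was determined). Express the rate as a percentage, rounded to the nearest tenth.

Numerator: 221 + 13 = 234
Eligible (known): 221 + 13 + 49 + 121 + 18 = 422
e = 422 / (422 + 110) = 422 / 532 = 0.7932
e × U: 0.7932 × 40 = 31.73
Base: 422 + 31.73 = 453.73
RR4 = 234 / 453.73 = 0.5157

51.6%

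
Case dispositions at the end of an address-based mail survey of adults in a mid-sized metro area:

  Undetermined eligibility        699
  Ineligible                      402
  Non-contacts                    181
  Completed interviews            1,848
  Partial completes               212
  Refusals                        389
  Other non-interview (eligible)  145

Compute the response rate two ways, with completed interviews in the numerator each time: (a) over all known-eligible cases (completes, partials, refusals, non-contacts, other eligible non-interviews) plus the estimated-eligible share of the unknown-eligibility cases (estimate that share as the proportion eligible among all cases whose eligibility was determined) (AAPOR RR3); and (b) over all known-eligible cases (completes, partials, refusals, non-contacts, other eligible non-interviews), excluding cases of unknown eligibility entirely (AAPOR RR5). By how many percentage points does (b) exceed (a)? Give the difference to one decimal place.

12.0

Top: 1848
Eligible (known): 1848 + 212 + 389 + 181 + 145 = 2775
e = 2775 / (2775 + 402) = 2775 / 3177 = 0.8735
e × U: 0.8735 × 699 = 610.58
Denominator: 2775 + 610.58 = 3385.58
RR3 = 1848 / 3385.58 = 0.5458
Denominator: 1848 + 212 + 389 + 181 + 145 = 2775
RR5 = 1848 / 2775 = 0.6659
Difference = 66.59 − 54.58 = 12.01 percentage points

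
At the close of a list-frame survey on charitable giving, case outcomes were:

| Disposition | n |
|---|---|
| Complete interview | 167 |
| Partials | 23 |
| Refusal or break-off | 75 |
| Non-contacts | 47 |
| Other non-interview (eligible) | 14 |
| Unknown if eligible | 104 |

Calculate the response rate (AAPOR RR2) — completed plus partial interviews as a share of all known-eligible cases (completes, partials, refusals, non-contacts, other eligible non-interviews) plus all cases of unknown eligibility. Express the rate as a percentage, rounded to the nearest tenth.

Numerator: 167 + 23 = 190
Denom: 167 + 23 + 75 + 47 + 14 + 104 = 430
RR2 = 190 / 430 = 0.4419

44.2%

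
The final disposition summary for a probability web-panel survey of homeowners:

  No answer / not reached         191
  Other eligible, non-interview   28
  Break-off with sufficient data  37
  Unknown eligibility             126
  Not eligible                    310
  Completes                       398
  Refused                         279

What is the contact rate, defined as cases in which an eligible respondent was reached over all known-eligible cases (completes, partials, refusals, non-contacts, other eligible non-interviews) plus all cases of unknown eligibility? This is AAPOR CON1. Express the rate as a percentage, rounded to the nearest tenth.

70.1%

Top → 398 + 37 + 279 + 28 = 742
Denominator → 398 + 37 + 279 + 191 + 28 + 126 = 1059
CON1 = 742 / 1059 = 0.7007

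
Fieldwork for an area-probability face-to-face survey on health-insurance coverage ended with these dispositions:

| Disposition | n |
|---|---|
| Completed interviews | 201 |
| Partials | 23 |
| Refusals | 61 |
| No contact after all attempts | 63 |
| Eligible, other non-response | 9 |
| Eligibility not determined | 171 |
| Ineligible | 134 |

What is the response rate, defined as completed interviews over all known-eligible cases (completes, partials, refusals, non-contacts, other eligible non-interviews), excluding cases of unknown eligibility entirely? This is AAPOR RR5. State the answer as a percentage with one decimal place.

Num → 201
Base → 201 + 23 + 61 + 63 + 9 = 357
RR5 = 201 / 357 = 0.5630

56.3%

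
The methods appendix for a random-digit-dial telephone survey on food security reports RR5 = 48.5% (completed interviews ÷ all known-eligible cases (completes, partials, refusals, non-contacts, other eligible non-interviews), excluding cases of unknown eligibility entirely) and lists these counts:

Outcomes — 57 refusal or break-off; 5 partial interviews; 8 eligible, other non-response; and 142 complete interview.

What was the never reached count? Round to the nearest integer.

RR5 = 142 / D = 0.485
D = 142 / 0.485 = 292.8
Remaining denominator categories sum to 212
never reached = 292.8 − 212 ≈ 81

81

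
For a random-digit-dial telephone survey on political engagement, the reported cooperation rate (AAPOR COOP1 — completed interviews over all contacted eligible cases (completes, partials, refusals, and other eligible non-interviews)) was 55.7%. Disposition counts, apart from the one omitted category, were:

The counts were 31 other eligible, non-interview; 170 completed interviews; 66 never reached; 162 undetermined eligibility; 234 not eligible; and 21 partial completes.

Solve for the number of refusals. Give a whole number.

83

COOP1 = 170 / D = 0.557
D = 170 / 0.557 = 305.2
Remaining denominator categories sum to 222
refusals = 305.2 − 222 ≈ 83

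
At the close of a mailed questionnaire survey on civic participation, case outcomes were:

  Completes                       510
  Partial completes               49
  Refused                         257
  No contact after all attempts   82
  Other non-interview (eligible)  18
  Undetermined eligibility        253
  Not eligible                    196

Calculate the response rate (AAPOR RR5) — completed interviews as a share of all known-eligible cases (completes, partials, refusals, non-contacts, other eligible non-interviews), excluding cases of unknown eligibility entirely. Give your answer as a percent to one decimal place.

55.7%

Numerator → 510
Denominator → 510 + 49 + 257 + 82 + 18 = 916
RR5 = 510 / 916 = 0.5568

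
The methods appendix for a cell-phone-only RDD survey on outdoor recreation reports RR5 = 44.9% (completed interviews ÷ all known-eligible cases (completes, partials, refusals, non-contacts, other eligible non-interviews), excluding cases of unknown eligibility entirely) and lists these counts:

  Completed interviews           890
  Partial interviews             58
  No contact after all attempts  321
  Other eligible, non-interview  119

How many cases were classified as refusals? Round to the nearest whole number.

594

RR5 = 890 / D = 0.449
D = 890 / 0.449 = 1982.2
Remaining denominator categories sum to 1388
refusals = 1982.2 − 1388 ≈ 594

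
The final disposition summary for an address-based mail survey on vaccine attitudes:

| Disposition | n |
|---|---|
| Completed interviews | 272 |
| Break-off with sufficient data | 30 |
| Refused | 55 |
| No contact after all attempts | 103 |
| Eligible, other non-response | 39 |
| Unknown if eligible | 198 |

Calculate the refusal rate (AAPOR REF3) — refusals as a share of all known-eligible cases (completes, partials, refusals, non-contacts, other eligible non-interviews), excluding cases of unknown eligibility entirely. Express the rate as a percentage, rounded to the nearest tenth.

11.0%

Top = 55
Base = 272 + 30 + 55 + 103 + 39 = 499
REF3 = 55 / 499 = 0.1102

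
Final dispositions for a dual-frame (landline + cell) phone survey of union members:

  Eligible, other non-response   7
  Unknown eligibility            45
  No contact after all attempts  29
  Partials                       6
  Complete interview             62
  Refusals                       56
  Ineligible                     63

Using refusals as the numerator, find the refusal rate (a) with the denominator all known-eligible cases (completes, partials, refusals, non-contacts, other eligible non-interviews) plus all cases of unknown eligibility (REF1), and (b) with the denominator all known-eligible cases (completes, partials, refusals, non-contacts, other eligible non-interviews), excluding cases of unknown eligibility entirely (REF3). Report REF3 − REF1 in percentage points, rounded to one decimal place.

Numerator → 56
Denominator → 62 + 6 + 56 + 29 + 7 + 45 = 205
REF1 = 56 / 205 = 0.2732
Denominator → 62 + 6 + 56 + 29 + 7 = 160
REF3 = 56 / 160 = 0.3500
Difference = 35.00 − 27.32 = 7.68 percentage points

7.7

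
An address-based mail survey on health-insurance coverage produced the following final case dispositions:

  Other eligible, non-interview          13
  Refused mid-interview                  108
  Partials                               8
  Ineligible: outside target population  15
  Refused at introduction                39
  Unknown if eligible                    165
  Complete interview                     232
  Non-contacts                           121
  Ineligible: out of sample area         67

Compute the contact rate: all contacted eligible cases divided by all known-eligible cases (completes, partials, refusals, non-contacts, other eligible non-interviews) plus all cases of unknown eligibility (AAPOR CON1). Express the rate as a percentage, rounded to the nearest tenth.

58.3%

Refusals = 39 + 108 = 147
Screened out, ineligible = 15 + 67 = 82
Numerator: 232 + 8 + 147 + 13 = 400
Denom: 232 + 8 + 147 + 121 + 13 + 165 = 686
CON1 = 400 / 686 = 0.5831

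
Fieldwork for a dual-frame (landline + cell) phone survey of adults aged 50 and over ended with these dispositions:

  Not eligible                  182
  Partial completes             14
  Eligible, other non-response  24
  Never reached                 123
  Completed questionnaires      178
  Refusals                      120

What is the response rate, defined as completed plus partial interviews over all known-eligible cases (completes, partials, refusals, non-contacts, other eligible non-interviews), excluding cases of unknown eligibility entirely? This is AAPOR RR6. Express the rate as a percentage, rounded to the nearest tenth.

Numerator → 178 + 14 = 192
Denom → 178 + 14 + 120 + 123 + 24 = 459
RR6 = 192 / 459 = 0.4183

41.8%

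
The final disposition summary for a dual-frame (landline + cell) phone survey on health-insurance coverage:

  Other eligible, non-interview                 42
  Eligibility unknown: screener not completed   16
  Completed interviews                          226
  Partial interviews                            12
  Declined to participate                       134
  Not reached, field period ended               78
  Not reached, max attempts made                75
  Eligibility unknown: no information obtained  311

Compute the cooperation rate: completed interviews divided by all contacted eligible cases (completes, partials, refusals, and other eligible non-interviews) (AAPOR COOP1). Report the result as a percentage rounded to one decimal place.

No answer / not reached = 78 + 75 = 153
Unknown if eligible = 16 + 311 = 327
Num = 226
Denom = 226 + 12 + 134 + 42 = 414
COOP1 = 226 / 414 = 0.5459

54.6%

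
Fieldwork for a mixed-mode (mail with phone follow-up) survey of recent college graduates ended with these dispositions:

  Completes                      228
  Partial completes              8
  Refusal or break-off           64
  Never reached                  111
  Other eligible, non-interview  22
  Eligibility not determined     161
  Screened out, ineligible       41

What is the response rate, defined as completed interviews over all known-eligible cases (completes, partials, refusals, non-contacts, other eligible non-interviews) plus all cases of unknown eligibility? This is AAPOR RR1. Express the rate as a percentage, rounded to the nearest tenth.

38.4%

Numerator → 228
Base → 228 + 8 + 64 + 111 + 22 + 161 = 594
RR1 = 228 / 594 = 0.3838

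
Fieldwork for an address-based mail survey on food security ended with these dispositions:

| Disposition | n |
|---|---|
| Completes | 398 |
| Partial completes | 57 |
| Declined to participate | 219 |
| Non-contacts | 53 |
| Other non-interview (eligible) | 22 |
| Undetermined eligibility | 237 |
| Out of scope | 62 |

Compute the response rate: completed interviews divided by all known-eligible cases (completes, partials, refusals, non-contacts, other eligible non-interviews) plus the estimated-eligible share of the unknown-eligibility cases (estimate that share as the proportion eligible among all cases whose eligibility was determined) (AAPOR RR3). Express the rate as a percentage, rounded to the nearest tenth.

Top: 398
Determined eligible: 398 + 57 + 219 + 53 + 22 = 749
e = 749 / (749 + 62) = 749 / 811 = 0.9236
e × U: 0.9236 × 237 = 218.89
Denom: 749 + 218.89 = 967.89
RR3 = 398 / 967.89 = 0.4112

41.1%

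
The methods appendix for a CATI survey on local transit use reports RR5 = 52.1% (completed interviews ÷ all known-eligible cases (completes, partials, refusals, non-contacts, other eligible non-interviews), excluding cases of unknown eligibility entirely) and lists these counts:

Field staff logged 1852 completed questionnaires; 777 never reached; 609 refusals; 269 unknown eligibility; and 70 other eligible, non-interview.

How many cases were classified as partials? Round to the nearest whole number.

247

RR5 = 1852 / D = 0.521
D = 1852 / 0.521 = 3554.7
Rest of base = 3308
partials = 3554.7 − 3308 ≈ 247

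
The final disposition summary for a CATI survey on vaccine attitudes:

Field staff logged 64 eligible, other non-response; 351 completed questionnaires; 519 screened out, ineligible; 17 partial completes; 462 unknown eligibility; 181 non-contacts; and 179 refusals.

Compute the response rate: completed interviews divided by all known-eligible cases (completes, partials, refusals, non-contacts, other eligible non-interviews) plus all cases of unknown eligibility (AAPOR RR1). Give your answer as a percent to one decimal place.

28.0%

Numerator → 351
Denom → 351 + 17 + 179 + 181 + 64 + 462 = 1254
RR1 = 351 / 1254 = 0.2799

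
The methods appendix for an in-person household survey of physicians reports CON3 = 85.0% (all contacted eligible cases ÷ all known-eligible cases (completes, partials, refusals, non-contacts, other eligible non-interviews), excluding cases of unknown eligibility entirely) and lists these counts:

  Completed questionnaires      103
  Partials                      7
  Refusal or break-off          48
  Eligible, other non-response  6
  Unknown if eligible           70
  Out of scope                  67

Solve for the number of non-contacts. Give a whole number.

Numerator: 103 + 7 + 48 + 6 = 164
CON3 = 164 / D = 0.850
D = 164 / 0.850 = 192.9
Rest of base = 164
non-contacts = 192.9 − 164 ≈ 29

29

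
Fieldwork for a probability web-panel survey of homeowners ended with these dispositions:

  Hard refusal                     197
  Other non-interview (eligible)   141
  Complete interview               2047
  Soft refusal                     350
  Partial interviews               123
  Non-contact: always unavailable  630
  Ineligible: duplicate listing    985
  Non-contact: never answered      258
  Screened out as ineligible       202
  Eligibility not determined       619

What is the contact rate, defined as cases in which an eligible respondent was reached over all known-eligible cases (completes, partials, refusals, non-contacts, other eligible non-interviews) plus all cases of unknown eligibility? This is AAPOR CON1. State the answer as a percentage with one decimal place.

Refused = 197 + 350 = 547
No answer / not reached = 258 + 630 = 888
Out of scope = 202 + 985 = 1187
Top: 2047 + 123 + 547 + 141 = 2858
Denominator: 2047 + 123 + 547 + 888 + 141 + 619 = 4365
CON1 = 2858 / 4365 = 0.6548

65.5%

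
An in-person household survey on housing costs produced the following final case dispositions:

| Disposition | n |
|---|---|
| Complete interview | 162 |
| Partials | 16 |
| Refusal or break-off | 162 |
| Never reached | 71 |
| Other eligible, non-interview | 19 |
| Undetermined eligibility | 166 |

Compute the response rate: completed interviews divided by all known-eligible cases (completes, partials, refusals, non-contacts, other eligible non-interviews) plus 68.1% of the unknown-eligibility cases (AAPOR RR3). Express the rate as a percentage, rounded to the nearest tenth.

29.8%

Top → 162
Determined eligible → 162 + 16 + 162 + 71 + 19 = 430
Eligible share of unknowns → 0.6810 × 166 = 113.05
Denom → 430 + 113.05 = 543.05
RR3 = 162 / 543.05 = 0.2983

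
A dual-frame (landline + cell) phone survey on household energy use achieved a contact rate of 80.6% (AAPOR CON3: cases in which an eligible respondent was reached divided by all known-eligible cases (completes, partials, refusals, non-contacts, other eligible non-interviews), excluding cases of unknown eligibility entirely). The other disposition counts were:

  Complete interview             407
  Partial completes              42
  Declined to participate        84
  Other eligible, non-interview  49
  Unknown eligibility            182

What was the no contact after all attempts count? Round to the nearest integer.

140

Num: 407 + 42 + 84 + 49 = 582
CON3 = 582 / D = 0.806
D = 582 / 0.806 = 722.1
Remaining denominator categories sum to 582
no contact after all attempts = 722.1 − 582 ≈ 140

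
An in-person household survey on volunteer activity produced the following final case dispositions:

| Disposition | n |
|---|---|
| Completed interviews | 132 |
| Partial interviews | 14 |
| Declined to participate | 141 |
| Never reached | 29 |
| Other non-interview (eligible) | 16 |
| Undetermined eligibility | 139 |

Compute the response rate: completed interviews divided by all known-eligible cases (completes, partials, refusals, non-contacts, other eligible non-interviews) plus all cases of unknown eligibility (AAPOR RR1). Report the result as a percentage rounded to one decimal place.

Top → 132
Denominator → 132 + 14 + 141 + 29 + 16 + 139 = 471
RR1 = 132 / 471 = 0.2803

28.0%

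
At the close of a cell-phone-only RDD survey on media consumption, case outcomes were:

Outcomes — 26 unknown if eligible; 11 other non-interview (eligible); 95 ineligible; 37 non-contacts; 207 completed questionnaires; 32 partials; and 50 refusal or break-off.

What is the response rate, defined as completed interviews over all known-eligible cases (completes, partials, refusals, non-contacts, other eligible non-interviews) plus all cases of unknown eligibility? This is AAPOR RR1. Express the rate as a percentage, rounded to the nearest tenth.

Num → 207
Denominator → 207 + 32 + 50 + 37 + 11 + 26 = 363
RR1 = 207 / 363 = 0.5702

57.0%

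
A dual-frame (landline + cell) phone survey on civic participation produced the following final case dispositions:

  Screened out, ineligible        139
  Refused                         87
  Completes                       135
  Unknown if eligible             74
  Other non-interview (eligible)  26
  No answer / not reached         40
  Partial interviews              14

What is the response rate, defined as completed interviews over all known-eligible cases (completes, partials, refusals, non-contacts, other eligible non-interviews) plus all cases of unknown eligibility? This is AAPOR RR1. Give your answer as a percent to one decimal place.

35.9%

Num → 135
Base → 135 + 14 + 87 + 40 + 26 + 74 = 376
RR1 = 135 / 376 = 0.3590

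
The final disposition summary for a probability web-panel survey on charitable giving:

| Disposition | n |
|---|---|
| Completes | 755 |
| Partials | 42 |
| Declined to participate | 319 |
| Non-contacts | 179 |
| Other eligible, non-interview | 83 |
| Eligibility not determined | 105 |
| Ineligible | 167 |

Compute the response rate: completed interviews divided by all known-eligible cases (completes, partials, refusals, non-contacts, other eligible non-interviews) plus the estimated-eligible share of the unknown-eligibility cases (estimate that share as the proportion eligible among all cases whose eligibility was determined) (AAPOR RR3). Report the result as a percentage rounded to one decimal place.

51.3%

Num = 755
Known eligible = 755 + 42 + 319 + 179 + 83 = 1378
e = 1378 / (1378 + 167) = 1378 / 1545 = 0.8919
Eligible share of unknowns = 0.8919 × 105 = 93.65
Base = 1378 + 93.65 = 1471.65
RR3 = 755 / 1471.65 = 0.5130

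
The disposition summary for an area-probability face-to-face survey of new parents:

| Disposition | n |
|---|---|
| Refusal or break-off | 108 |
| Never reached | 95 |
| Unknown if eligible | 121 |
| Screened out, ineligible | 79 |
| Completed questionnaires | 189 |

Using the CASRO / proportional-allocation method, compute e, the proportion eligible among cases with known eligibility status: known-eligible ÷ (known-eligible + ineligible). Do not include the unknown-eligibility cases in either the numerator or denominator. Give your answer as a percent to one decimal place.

Determined eligible → 189 + 108 + 95 = 392
e = 392 / (392 + 79) = 392 / 471 = 0.8323

83.2%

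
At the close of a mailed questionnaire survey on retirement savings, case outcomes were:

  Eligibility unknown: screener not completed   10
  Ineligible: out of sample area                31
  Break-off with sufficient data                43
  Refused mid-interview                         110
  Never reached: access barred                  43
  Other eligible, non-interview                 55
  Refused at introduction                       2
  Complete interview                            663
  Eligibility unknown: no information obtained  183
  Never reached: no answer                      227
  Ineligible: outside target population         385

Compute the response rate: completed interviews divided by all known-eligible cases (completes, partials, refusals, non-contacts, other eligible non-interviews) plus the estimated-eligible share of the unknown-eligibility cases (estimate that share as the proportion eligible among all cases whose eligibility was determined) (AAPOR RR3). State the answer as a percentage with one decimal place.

51.6%

Declined to participate = 2 + 110 = 112
No answer / not reached = 227 + 43 = 270
Undetermined eligibility = 10 + 183 = 193
Out of scope = 385 + 31 = 416
Numerator → 663
Eligible (known) → 663 + 43 + 112 + 270 + 55 = 1143
e = 1143 / (1143 + 416) = 1143 / 1559 = 0.7332
Eligible share of unknowns → 0.7332 × 193 = 141.51
Denominator → 1143 + 141.51 = 1284.51
RR3 = 663 / 1284.51 = 0.5162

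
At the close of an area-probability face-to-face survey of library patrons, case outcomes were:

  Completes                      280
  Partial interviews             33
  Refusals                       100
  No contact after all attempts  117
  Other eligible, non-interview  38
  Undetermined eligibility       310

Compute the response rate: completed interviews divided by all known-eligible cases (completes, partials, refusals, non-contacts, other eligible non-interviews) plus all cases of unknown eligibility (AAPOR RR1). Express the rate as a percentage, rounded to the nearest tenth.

Numerator = 280
Base = 280 + 33 + 100 + 117 + 38 + 310 = 878
RR1 = 280 / 878 = 0.3189

31.9%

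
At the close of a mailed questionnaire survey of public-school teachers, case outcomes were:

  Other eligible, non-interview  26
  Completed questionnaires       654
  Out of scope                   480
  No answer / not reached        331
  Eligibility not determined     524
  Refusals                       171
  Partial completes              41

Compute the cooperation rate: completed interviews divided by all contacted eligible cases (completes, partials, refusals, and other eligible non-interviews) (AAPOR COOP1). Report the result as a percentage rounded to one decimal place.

Numerator → 654
Denom → 654 + 41 + 171 + 26 = 892
COOP1 = 654 / 892 = 0.7332

73.3%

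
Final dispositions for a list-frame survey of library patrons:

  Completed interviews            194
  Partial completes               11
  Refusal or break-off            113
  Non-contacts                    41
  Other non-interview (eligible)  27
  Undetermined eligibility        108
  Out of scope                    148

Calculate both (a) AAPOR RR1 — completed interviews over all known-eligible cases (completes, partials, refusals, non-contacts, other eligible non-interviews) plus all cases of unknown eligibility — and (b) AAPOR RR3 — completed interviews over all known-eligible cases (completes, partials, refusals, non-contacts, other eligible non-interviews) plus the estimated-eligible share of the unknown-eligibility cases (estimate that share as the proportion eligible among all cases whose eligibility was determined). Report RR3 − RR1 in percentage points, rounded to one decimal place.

Num → 194
Denom → 194 + 11 + 113 + 41 + 27 + 108 = 494
RR1 = 194 / 494 = 0.3927
Eligible (known) → 194 + 11 + 113 + 41 + 27 = 386
e = 386 / (386 + 148) = 386 / 534 = 0.7228
Estimated eligible among unknowns → 0.7228 × 108 = 78.06
Denom → 386 + 78.06 = 464.06
RR3 = 194 / 464.06 = 0.4180
Difference = 41.80 − 39.27 = 2.53 percentage points

2.5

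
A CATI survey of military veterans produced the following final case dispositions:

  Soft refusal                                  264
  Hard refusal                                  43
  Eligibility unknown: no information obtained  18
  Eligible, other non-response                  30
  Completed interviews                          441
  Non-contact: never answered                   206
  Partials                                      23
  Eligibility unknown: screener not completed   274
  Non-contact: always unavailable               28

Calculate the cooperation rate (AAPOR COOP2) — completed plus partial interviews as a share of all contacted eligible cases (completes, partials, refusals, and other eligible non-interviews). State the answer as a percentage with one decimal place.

Refused = 43 + 264 = 307
Never reached = 206 + 28 = 234
Undetermined eligibility = 274 + 18 = 292
Numerator = 441 + 23 = 464
Denom = 441 + 23 + 307 + 30 = 801
COOP2 = 464 / 801 = 0.5793

57.9%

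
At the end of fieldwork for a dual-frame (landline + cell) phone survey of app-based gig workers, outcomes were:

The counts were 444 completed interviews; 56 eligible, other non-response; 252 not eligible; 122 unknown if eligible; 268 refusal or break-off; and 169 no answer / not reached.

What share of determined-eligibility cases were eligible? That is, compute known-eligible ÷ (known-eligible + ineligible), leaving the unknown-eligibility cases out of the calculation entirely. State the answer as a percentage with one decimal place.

78.8%

Eligible (known): 444 + 268 + 169 + 56 = 937
e = 937 / (937 + 252) = 937 / 1189 = 0.7881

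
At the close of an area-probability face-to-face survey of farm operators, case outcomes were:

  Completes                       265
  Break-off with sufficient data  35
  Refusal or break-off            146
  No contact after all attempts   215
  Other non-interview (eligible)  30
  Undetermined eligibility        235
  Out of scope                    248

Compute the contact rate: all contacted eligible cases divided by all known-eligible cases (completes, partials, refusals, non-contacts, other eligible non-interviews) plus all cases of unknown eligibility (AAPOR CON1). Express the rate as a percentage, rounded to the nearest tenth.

51.4%

Num → 265 + 35 + 146 + 30 = 476
Denom → 265 + 35 + 146 + 215 + 30 + 235 = 926
CON1 = 476 / 926 = 0.5140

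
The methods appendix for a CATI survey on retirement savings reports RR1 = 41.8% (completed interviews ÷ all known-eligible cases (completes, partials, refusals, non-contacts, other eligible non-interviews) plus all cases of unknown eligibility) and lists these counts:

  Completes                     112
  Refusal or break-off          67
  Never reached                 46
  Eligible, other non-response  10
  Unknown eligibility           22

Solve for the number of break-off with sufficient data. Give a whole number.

RR1 = 112 / D = 0.418
D = 112 / 0.418 = 267.9
Remaining denominator categories sum to 257
break-off with sufficient data = 267.9 − 257 ≈ 11

11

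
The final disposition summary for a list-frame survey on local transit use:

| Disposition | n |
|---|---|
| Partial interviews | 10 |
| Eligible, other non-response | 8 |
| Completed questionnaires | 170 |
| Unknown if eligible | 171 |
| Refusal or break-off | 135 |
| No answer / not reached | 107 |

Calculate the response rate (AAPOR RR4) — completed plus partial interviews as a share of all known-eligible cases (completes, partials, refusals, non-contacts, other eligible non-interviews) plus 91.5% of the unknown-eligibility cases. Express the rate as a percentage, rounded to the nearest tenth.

Num: 170 + 10 = 180
Known eligible: 170 + 10 + 135 + 107 + 8 = 430
Eligible share of unknowns: 0.9150 × 171 = 156.47
Denominator: 430 + 156.47 = 586.47
RR4 = 180 / 586.47 = 0.3069

30.7%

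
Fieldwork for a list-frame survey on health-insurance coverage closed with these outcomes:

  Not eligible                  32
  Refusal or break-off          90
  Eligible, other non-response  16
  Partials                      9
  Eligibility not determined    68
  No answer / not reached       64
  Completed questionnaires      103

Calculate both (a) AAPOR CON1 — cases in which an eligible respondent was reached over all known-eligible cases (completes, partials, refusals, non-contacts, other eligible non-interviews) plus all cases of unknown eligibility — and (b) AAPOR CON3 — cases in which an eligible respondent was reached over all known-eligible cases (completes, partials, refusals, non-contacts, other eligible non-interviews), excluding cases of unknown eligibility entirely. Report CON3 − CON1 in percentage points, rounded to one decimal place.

Numerator = 103 + 9 + 90 + 16 = 218
Denom = 103 + 9 + 90 + 64 + 16 + 68 = 350
CON1 = 218 / 350 = 0.6229
Denom = 103 + 9 + 90 + 64 + 16 = 282
CON3 = 218 / 282 = 0.7730
Difference = 77.30 − 62.29 = 15.01 percentage points

15.0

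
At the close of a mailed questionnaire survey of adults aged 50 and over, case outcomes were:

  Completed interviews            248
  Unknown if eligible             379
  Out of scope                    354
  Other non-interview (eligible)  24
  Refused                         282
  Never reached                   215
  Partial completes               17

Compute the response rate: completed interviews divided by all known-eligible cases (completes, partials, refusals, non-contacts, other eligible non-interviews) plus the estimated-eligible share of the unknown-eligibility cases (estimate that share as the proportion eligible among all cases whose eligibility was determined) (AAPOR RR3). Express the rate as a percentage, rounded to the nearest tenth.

Num: 248
Determined eligible: 248 + 17 + 282 + 215 + 24 = 786
e = 786 / (786 + 354) = 786 / 1140 = 0.6895
Eligible share of unknowns: 0.6895 × 379 = 261.32
Denominator: 786 + 261.32 = 1047.32
RR3 = 248 / 1047.32 = 0.2368

23.7%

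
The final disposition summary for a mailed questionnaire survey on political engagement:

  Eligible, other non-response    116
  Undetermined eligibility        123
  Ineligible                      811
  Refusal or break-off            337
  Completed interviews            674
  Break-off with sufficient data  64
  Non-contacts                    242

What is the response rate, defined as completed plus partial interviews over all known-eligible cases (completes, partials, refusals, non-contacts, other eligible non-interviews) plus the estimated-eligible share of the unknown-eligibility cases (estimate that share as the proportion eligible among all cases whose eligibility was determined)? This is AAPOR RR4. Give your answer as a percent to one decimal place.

Numerator → 674 + 64 = 738
Known eligible → 674 + 64 + 337 + 242 + 116 = 1433
e = 1433 / (1433 + 811) = 1433 / 2244 = 0.6386
e × U → 0.6386 × 123 = 78.55
Denom → 1433 + 78.55 = 1511.55
RR4 = 738 / 1511.55 = 0.4882

48.8%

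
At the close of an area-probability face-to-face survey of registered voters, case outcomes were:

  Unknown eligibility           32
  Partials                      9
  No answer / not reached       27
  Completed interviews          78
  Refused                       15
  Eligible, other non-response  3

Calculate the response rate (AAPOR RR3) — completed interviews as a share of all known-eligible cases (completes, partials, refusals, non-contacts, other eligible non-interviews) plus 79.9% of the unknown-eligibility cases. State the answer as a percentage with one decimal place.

49.5%

Top: 78
Determined eligible: 78 + 9 + 15 + 27 + 3 = 132
Estimated eligible among unknowns: 0.7990 × 32 = 25.57
Denom: 132 + 25.57 = 157.57
RR3 = 78 / 157.57 = 0.4950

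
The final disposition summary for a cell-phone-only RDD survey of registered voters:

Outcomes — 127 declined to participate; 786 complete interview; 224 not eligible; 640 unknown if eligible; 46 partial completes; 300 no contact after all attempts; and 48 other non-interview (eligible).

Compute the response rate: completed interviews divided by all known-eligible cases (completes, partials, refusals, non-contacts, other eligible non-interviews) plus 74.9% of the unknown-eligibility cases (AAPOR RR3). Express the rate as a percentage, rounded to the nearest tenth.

44.0%

Num: 786
Known eligible: 786 + 46 + 127 + 300 + 48 = 1307
e × U: 0.7490 × 640 = 479.36
Denominator: 1307 + 479.36 = 1786.36
RR3 = 786 / 1786.36 = 0.4400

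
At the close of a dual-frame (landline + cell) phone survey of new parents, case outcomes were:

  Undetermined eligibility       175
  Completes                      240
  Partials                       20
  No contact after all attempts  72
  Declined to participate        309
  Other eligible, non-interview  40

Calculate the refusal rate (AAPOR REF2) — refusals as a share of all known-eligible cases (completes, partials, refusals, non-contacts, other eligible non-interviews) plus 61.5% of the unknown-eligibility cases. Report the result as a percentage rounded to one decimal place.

Num = 309
Known eligible = 240 + 20 + 309 + 72 + 40 = 681
Eligible share of unknowns = 0.6150 × 175 = 107.62
Base = 681 + 107.62 = 788.62
REF2 = 309 / 788.62 = 0.3918

39.2%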